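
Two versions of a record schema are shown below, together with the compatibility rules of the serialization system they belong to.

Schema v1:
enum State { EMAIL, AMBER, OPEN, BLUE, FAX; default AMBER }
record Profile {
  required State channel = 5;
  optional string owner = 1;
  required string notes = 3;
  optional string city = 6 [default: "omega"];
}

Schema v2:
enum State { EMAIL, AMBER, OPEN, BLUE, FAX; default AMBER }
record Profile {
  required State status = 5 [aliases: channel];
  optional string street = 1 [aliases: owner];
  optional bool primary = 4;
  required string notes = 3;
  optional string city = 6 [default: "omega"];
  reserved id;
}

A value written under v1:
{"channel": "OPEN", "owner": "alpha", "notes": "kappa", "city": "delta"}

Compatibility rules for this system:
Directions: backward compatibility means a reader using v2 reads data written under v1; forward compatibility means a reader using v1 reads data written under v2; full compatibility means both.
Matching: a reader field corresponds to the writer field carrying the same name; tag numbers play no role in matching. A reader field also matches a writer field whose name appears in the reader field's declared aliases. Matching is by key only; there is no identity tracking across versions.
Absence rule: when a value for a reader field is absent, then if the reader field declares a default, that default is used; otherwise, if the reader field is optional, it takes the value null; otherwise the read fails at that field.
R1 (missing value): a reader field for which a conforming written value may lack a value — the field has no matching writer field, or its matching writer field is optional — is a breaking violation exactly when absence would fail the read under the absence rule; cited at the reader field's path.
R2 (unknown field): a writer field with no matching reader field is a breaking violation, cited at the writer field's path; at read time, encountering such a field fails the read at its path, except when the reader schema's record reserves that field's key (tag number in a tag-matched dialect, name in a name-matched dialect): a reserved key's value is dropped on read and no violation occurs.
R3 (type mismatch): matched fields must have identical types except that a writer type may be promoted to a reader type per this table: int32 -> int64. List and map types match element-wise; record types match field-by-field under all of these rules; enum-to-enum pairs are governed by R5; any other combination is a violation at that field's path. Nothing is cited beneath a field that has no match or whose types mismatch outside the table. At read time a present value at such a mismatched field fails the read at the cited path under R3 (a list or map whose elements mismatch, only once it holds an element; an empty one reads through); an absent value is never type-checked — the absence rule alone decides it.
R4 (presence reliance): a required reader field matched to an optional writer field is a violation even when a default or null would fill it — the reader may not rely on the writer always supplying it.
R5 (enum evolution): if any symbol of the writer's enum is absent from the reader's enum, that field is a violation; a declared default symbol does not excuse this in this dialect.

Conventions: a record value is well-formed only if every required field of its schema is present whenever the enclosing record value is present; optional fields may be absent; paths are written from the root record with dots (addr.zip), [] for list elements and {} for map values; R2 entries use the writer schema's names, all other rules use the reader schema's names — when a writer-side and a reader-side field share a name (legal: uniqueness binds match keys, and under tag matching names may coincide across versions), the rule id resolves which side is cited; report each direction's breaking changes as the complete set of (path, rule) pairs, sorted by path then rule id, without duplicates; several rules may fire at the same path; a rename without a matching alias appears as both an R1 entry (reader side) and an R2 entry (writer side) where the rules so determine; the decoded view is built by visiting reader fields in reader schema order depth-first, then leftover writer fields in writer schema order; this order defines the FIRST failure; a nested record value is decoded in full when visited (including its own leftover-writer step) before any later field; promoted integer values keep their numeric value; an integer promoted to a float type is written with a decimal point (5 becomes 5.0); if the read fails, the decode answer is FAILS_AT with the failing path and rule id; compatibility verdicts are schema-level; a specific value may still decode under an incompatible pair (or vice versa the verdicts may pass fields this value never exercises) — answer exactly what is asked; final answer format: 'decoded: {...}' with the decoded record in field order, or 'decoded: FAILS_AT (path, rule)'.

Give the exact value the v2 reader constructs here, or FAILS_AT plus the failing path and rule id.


the writer's type comes first in each Profile pair
decoding the Profile value with the v2 reader:
  status := "OPEN" (from writer channel)
  street := "alpha" (from writer owner)
  primary := null (absent, optional -> null)
  notes := "kappa"
  city := "delta"
  => decoded: {"status": "OPEN", "street": "alpha", "primary": null, "notes": "kappa", "city": "delta"}

decoded: {"status": "OPEN", "street": "alpha", "primary": null, "notes": "kappa", "city": "delta"}


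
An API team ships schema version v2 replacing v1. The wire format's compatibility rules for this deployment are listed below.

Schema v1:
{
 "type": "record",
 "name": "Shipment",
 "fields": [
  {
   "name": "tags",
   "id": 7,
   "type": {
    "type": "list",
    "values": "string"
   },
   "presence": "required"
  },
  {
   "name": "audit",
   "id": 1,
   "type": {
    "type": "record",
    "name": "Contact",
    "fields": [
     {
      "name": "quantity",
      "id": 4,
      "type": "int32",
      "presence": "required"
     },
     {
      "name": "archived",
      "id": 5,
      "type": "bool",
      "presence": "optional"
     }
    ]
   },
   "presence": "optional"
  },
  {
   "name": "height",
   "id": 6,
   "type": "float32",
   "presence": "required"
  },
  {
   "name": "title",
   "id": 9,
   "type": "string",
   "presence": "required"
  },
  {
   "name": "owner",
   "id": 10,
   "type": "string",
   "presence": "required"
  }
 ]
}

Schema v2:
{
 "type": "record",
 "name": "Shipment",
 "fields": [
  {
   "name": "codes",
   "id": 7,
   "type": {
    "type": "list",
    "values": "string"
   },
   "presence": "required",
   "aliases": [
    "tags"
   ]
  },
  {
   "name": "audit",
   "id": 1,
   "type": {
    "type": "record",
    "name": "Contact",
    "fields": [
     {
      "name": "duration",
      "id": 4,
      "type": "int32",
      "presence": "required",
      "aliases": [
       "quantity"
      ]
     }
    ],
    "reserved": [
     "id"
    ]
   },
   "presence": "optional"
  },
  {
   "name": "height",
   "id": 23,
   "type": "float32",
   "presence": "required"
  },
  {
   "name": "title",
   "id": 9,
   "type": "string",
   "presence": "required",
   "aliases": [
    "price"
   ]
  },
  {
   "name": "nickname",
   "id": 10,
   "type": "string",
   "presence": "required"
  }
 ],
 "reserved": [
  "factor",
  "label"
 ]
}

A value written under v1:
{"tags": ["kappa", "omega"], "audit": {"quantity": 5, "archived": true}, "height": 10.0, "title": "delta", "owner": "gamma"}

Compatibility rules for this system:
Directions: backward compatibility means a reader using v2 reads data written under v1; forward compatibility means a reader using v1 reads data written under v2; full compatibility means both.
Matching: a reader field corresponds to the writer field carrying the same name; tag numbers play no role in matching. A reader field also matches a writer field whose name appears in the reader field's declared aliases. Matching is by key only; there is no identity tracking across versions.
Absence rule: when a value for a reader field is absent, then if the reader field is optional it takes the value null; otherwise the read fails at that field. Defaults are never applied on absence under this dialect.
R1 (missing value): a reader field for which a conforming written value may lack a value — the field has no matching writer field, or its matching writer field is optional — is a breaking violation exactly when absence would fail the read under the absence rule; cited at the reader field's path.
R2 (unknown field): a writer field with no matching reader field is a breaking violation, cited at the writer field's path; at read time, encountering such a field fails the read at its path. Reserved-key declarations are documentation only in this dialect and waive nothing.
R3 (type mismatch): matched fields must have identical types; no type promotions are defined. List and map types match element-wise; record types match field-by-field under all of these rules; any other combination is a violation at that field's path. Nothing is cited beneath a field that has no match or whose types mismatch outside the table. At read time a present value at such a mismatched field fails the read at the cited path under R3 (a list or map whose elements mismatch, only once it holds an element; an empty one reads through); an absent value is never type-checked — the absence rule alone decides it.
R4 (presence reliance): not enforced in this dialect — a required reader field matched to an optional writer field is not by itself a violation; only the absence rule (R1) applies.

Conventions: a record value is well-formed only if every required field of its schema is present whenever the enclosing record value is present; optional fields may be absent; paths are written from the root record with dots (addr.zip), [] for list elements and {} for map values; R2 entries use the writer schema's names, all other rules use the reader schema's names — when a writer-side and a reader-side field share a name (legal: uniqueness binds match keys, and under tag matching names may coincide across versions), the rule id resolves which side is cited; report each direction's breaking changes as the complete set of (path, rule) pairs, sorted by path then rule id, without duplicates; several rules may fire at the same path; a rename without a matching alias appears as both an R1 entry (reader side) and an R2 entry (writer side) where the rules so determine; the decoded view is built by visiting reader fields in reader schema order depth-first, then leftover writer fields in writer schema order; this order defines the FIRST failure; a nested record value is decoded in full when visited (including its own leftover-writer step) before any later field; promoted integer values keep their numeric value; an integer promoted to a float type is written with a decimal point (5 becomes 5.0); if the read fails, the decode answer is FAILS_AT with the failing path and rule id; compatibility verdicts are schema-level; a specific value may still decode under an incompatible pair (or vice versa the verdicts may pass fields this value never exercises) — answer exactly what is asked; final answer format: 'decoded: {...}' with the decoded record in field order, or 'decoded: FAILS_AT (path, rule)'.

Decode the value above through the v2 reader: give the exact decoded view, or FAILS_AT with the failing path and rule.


decoded: FAILS_AT (audit.archived, R2)

in Shipment below, arrows point writer -> reader
migrating the Shipment value to v2:
  codes := ["kappa", "omega"] (from writer tags)
  audit.duration := 5 (from writer quantity)
  read fails at audit.archived under R2 (unknown field)
  => FAILS_AT (audit.archived, R2)
ruling out the remaining Shipment differences:
  renamed field quantity to duration in record Contact (alias quantity declared on the renamed field) -> schema-level compatibility only; this Shipment value's decode is unchanged
  field height in record Shipment: tag 6 changed to 23 -> fires no rule on Shipment under this dialect and leaves the result unchanged
  renamed field owner to nickname in record Shipment -> schema-level compatibility only; this Shipment value's decode is unchanged
  renamed field tags to codes in record Shipment (alias tags declared on the renamed field) -> schema-level compatibility only; this Shipment value's decode is unchanged


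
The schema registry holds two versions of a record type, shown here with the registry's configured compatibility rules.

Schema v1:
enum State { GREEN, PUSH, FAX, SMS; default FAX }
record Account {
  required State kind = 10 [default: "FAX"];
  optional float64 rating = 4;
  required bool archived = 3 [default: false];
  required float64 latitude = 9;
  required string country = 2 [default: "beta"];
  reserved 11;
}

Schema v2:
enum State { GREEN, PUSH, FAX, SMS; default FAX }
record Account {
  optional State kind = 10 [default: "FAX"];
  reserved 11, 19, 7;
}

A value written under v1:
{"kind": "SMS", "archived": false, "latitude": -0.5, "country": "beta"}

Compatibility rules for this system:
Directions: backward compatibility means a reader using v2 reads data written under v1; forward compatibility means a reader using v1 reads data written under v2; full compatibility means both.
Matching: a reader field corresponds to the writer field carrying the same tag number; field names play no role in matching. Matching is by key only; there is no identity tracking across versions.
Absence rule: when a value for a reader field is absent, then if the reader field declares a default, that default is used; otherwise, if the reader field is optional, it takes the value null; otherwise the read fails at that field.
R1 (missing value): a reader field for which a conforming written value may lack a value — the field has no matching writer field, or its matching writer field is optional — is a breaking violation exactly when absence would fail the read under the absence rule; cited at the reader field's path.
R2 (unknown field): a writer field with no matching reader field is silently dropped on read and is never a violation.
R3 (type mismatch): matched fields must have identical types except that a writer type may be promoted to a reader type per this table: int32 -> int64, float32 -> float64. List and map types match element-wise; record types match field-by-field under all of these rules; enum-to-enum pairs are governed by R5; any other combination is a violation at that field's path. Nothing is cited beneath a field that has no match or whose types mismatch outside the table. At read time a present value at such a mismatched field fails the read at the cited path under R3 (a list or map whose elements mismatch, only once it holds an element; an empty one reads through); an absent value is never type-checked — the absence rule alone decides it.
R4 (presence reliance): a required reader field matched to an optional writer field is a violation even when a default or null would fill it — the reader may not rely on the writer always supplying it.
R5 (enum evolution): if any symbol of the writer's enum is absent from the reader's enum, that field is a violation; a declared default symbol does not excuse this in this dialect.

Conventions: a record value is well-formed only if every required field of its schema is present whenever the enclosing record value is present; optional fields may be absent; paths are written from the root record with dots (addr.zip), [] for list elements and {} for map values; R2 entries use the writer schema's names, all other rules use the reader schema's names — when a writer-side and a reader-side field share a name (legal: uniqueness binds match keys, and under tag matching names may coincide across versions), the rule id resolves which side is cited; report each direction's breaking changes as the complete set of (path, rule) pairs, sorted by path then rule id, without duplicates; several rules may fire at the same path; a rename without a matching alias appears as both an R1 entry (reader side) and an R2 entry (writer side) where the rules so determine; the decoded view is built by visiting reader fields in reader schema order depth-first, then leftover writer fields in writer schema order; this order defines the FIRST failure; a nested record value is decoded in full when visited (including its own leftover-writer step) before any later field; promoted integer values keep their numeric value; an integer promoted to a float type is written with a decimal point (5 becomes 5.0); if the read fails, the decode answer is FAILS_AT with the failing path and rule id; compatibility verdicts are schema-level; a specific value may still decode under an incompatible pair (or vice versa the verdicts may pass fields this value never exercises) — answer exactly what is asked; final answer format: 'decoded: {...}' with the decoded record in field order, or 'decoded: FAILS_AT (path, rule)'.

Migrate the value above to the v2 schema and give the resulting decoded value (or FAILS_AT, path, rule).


decoded: {"kind": "SMS"}

each type pair in Account: writer, then reader
decode walk for Account under reader schema v2:
  kind := "SMS"
  writer archived: unknown -> dropped
  writer latitude: unknown -> dropped
  writer country: unknown -> dropped
  => decoded: {"kind": "SMS"}
ruling out the remaining Account differences:
  field kind in record Account: required changed to optional -> affects the rule determinations only; this particular Account value decodes identically


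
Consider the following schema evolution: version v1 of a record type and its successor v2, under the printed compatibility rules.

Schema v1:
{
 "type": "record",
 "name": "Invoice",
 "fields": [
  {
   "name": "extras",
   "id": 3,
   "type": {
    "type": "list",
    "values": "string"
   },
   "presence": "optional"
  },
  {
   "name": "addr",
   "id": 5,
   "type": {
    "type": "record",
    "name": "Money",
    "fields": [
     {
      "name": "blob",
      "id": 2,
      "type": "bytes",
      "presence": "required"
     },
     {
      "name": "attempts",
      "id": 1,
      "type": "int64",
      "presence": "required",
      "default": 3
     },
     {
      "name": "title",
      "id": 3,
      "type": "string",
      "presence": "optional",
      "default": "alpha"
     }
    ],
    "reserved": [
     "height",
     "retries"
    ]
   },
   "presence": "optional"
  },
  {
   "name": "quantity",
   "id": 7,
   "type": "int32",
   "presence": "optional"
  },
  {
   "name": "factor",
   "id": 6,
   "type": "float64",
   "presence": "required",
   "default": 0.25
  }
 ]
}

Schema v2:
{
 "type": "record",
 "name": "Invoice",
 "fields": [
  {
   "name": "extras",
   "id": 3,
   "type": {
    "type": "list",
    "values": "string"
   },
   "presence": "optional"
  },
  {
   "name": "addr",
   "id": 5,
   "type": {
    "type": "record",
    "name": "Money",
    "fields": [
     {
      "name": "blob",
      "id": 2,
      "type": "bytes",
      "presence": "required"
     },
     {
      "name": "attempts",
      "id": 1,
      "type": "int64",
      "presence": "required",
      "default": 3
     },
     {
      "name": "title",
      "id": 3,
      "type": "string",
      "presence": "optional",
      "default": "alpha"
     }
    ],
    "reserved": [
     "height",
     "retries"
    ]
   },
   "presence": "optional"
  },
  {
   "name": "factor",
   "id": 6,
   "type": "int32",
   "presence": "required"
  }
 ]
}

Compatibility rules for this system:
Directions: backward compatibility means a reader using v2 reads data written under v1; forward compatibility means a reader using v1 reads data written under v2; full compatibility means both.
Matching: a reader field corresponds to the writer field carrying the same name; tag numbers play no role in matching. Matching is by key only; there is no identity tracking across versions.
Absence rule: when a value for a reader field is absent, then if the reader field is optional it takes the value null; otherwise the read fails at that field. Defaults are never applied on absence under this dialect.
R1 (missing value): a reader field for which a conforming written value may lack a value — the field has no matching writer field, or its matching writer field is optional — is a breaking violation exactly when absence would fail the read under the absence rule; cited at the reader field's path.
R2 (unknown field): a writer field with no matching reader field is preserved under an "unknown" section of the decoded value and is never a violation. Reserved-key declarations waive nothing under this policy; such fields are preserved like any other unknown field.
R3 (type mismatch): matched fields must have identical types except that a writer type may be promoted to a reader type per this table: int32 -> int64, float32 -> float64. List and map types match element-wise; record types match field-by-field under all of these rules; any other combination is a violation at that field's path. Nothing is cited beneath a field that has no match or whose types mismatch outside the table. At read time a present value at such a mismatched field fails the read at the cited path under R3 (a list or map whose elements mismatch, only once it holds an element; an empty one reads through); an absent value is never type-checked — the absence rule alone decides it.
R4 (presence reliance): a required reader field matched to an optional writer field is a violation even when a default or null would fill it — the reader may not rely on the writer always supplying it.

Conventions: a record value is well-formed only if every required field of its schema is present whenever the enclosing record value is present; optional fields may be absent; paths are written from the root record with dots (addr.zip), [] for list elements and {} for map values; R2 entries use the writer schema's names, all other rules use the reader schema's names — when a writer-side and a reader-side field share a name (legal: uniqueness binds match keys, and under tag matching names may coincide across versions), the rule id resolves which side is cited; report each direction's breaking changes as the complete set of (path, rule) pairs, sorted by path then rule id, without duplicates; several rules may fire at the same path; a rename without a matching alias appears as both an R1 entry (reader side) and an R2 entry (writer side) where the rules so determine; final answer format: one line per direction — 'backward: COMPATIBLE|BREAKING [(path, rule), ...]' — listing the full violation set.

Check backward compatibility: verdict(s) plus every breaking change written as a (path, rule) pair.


backward: BREAKING [(factor, R3)]

the writer's type comes first in each Invoice pair
backward analysis of Invoice with v2 as reader and v1 as writer:
  list<string> -> list<string>, writer optional: extras aligns to extras
  Money -> Money, writer optional: addr aligns to addr
  float64 -> int32, writer required: factor aligns to factor
  writer field quantity has no reader counterpart
  bytes -> bytes, writer required: addr.blob aligns to addr.blob
  int64 -> int64, writer required: addr.attempts aligns to addr.attempts
  string -> string, writer optional: addr.title aligns to addr.title
  rule R3 violated at factor
  => backward: BREAKING (1)
the rest of the Invoice diff is inert for this question:
  removed field quantity from record Invoice -> triggers nothing under Invoice's printed rules — same verdict


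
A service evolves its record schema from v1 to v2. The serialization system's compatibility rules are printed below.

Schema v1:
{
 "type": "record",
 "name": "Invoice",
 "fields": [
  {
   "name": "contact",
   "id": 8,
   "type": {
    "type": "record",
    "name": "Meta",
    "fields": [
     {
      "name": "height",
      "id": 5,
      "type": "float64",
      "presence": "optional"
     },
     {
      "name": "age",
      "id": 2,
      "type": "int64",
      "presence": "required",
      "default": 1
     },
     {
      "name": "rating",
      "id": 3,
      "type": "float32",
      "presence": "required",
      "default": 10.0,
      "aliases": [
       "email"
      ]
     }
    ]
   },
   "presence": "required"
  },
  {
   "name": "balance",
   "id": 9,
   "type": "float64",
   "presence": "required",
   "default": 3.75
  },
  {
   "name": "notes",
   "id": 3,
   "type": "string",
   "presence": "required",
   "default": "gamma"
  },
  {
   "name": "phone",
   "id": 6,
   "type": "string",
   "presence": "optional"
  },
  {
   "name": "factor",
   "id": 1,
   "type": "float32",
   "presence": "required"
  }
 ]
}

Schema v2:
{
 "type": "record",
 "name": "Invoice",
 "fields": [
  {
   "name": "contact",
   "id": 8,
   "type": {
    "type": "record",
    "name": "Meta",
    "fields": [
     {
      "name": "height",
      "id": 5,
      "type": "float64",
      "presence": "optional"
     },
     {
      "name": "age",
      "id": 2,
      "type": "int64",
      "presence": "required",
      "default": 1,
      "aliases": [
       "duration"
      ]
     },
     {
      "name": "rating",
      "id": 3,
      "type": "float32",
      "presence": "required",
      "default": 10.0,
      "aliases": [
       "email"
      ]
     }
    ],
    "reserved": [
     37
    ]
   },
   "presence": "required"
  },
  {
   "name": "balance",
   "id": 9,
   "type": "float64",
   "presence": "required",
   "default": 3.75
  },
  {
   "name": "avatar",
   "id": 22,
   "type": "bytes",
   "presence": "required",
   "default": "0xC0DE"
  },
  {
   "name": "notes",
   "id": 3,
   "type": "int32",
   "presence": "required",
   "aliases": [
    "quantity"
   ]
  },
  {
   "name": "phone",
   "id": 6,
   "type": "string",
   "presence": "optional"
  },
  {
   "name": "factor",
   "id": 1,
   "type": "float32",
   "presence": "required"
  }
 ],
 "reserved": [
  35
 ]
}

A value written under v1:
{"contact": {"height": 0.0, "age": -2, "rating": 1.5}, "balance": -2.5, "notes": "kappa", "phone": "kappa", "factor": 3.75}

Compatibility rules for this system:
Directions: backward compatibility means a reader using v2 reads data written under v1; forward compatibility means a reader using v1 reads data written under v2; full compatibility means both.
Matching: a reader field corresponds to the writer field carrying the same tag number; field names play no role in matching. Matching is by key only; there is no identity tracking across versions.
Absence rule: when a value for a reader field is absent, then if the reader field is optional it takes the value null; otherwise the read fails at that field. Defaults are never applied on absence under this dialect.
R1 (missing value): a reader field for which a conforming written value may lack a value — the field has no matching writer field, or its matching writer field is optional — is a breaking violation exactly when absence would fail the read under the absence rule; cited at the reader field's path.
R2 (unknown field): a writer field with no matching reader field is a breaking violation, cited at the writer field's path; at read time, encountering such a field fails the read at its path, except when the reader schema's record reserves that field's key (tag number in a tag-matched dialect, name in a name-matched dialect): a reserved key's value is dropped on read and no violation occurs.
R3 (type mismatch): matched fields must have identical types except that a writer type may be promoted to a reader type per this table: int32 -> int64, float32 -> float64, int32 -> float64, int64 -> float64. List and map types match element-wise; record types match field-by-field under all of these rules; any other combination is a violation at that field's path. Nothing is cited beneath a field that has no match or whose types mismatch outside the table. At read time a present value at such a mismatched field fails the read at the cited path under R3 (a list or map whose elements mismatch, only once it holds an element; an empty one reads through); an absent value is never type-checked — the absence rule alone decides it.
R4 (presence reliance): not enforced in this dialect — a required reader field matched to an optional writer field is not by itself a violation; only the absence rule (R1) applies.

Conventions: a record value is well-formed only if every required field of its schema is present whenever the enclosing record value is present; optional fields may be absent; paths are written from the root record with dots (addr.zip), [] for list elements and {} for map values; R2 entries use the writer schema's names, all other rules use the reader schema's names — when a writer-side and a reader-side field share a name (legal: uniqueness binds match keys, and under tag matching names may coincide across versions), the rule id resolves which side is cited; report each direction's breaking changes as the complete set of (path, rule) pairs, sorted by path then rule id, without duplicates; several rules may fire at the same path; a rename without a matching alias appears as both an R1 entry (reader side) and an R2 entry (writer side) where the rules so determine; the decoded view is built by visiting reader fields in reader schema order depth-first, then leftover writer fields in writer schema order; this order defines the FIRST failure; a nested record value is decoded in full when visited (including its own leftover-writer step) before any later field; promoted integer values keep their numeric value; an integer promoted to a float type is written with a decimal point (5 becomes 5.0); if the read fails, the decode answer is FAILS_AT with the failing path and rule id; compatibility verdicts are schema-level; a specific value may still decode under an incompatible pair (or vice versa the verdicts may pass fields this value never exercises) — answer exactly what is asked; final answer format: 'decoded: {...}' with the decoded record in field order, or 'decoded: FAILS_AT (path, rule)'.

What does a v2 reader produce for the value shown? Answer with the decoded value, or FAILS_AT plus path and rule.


decoded: FAILS_AT (avatar, R1)

each type pair in Invoice: writer, then reader
decoding the Invoice value with the v2 reader:
  contact.height := 0.0
  contact.age := -2
  contact.rating := 1.5
  balance := -2.5
  read fails at avatar under R1 (no fill)
  => FAILS_AT (avatar, R1)
remaining Invoice differences; none change what is asked:
  field notes in record Invoice: type string changed to int32 (its default is dropped) -> shifts the Invoice verdicts, not this decode


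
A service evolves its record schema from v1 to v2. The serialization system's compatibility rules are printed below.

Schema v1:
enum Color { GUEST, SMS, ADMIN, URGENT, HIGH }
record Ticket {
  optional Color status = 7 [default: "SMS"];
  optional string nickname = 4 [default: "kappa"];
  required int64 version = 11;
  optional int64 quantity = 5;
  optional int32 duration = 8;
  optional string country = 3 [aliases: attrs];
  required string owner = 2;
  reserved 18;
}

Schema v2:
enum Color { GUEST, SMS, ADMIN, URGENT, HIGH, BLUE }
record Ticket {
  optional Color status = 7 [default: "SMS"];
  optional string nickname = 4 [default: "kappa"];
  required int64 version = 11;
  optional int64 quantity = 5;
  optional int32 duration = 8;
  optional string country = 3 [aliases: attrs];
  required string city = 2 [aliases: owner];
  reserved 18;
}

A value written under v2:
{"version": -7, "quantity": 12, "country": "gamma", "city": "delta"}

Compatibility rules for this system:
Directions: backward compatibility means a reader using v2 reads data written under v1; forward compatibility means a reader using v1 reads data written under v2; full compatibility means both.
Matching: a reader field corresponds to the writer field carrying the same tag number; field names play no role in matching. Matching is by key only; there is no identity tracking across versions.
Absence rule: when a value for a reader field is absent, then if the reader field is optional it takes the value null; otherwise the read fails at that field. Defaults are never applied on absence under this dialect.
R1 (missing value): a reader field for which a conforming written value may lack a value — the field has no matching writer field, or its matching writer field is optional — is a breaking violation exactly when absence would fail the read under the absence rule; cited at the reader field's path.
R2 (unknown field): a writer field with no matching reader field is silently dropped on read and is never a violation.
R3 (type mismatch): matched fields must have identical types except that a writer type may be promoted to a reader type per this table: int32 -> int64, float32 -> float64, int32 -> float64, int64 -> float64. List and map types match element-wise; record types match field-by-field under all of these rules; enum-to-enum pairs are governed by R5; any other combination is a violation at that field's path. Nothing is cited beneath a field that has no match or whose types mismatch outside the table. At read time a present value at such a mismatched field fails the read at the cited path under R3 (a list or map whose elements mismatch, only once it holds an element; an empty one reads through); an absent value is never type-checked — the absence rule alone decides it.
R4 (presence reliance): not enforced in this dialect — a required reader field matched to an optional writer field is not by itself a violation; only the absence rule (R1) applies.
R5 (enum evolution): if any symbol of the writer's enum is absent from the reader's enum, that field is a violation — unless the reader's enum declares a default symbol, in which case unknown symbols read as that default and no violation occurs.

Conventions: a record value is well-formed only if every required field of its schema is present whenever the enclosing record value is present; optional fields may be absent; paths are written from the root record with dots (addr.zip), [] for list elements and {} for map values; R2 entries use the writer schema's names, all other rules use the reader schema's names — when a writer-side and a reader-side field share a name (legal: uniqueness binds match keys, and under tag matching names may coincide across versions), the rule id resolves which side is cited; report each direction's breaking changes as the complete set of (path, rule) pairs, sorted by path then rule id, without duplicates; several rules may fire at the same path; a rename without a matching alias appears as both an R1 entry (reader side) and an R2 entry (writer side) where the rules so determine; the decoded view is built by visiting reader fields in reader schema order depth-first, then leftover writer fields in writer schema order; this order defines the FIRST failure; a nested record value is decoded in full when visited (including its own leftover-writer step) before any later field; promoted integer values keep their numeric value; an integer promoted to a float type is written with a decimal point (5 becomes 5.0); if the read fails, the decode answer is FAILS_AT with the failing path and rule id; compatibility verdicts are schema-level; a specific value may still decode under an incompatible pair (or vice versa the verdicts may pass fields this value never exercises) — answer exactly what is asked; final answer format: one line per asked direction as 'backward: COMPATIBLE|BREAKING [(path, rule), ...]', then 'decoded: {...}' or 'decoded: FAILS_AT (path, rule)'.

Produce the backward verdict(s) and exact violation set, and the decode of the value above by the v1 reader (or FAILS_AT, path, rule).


backward: COMPATIBLE []; decoded: {"status": null, "nickname": null, "version": -7, "quantity": 12, "duration": null, "country": "gamma", "owner": "delta"}

each type pair in Ticket: writer, then reader
backward on Ticket — v2 reading data written by v1:
  Color -> Color, writer optional: status aligns to status
  string -> string, writer optional: nickname aligns to nickname
  int64 -> int64, writer required: version aligns to version
  int64 -> int64, writer optional: quantity aligns to quantity
  int32 -> int32, writer optional: duration aligns to duration
  string -> string, writer optional: country aligns to country
  string -> string, writer required: city aligns to owner
  => backward: COMPATIBLE
migrating the Ticket value to v1:
  status := null (not supplied -> null)
  nickname := null (not supplied -> null)
  version := -7
  quantity := 12
  duration := null (not supplied -> null)
  country := "gamma"
  owner := "delta" (from writer city)
  => decoded: {"status": null, "nickname": null, "version": -7, "quantity": 12, "duration": null, "country": "gamma", "owner": "delta"}
ruling out the remaining Ticket differences:
  renamed field owner to city in record Ticket (alias owner declared on the renamed field) -> no rule fires on it in Ticket's dialect; the asked verdict holds
  enum Color (field status in record Ticket): symbol BLUE added -> matters only for Ticket's forward compatibility — outside the asked direction


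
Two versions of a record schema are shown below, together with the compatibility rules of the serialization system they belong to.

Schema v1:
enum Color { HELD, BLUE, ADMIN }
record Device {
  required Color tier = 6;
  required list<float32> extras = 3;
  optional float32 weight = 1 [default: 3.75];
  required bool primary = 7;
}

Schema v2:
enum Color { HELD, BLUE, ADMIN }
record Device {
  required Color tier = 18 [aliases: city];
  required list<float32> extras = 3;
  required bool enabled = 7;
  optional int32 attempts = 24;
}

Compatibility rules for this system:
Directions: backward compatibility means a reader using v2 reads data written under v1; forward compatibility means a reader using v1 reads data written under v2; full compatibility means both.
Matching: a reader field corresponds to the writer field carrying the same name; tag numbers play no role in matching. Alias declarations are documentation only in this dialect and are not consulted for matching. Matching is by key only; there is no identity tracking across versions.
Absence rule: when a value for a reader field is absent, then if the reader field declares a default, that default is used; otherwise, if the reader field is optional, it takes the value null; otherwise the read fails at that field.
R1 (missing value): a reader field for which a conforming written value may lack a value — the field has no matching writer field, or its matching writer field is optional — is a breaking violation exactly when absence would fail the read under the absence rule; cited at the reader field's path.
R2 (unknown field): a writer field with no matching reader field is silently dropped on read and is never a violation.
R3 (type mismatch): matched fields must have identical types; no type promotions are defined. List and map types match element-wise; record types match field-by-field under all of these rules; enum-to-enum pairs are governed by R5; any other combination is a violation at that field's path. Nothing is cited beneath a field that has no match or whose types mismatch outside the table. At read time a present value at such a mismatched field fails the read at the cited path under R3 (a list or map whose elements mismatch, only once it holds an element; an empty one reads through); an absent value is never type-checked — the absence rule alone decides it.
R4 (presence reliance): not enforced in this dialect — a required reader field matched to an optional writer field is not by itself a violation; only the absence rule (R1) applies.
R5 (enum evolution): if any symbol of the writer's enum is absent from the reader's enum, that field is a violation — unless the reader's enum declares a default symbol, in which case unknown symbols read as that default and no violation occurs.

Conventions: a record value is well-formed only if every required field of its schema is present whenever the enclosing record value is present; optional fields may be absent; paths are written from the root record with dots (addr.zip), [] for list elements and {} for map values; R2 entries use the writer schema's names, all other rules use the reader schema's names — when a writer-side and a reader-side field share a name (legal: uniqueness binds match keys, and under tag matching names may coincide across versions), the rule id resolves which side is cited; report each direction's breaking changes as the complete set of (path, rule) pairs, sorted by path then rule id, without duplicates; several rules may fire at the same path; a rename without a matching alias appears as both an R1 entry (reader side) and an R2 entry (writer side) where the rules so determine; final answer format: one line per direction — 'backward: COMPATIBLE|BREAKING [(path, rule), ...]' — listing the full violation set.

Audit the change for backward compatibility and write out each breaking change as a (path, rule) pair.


backward: BREAKING [(enabled, R1)]

arrows below run writer -> reader for Device
checking backward for Device: reader v2 against writer v1:
  tier: paired with writer tier (Color -> Color; writer required)
  extras: paired with writer extras (list<float32> -> list<float32>; writer required)
  enabled has no writer counterpart
  attempts has no writer counterpart
  writer field weight has no reader counterpart
  writer field primary has no reader counterpart
  violation R1 at enabled
  => backward verdict for Device: BREAKING, 1 violation(s)
the rest of the Device diff is inert for this question:
  removed field weight from record Device -> inert for the asked Device verdict: nothing fires
  added field attempts to record Device: optional int32, tag 24 (in v2 it sits last) -> inert for the asked Device verdict: nothing fires
  field tier in record Device: tag 6 changed to 18 -> inert for the asked Device verdict: nothing fires
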